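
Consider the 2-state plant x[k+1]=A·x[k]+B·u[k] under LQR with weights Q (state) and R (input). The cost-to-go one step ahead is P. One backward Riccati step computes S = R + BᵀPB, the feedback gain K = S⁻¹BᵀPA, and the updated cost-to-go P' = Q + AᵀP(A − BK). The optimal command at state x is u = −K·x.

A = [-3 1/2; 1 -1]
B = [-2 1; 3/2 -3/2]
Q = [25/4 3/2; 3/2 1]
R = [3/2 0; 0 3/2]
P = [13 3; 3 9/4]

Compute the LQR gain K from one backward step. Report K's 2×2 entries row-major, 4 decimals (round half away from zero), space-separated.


1.6594 -0.0383 0.3094 0.3742

BᵀP = [-21.5000 -2.6250; 8.5000 -0.3750]
S = R + BᵀPB = [3/2 0; 0 3/2] + [39.0625 -17.5625; -17.5625 9.0625] = [40.5625 -17.5625; -17.5625 10.5625]
BᵀPA = [61.8750 -8.1250; -25.8750 4.6250]
K = S⁻¹·BᵀPA = [1.6594 -0.0383; 0.3094 0.3742]
A−BK = [0.0094 0.0492; -1.0250 -0.3813]
AᵀP(A−BK) = [6.5813 0.8016; 0.8016 0.4582]
P' = Q + AᵀP(A−BK) = [12.8313 2.3016; 2.3016 1.4582]
tr(P') = 14.2895


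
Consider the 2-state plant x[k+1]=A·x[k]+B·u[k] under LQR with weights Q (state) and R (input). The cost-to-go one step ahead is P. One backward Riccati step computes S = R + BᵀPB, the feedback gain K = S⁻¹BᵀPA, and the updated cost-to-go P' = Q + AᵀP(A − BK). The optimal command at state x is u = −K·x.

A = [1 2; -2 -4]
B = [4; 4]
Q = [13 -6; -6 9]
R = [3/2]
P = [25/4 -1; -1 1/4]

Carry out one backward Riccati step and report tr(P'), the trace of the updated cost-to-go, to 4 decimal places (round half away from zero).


BᵀP = [21.0000 -3.0000]
S = R + BᵀPB = [3/2] + [72.0000] = [73.5000]
BᵀPA = [27.0000 54.0000]
K = S⁻¹·BᵀPA = [0.3673 0.7347]
A−BK = [-0.4694 -0.9388; -3.4694 -6.9388]
AᵀP(A−BK) = [1.3316 2.6633; 2.6633 5.3265]
P' = Q + AᵀP(A−BK) = [14.3316 -3.3367; -3.3367 14.3265]
tr(P') = 28.6582

28.6582


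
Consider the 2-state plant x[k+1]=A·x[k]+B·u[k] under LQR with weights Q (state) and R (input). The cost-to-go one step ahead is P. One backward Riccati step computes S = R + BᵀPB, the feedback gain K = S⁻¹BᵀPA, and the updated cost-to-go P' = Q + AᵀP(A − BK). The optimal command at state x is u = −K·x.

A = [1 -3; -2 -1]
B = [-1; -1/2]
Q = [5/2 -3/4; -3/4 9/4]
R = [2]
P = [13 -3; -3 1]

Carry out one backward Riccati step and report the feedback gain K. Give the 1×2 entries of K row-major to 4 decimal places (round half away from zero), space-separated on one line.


BᵀP = [-11.5000 2.5000]
S = R + BᵀPB = [2] + [10.2500] = [12.2500]
BᵀPA = [-16.5000 32.0000]
K = S⁻¹·BᵀPA = [-1.3469 2.6122]
A−BK = [-0.3469 -0.3878; -2.6735 0.3061]
AᵀP(A−BK) = [6.7755 -8.8980; -8.8980 16.4082]
P' = Q + AᵀP(A−BK) = [9.2755 -9.6480; -9.6480 18.6582]
tr(P') = 27.9337

-1.3469 2.6122


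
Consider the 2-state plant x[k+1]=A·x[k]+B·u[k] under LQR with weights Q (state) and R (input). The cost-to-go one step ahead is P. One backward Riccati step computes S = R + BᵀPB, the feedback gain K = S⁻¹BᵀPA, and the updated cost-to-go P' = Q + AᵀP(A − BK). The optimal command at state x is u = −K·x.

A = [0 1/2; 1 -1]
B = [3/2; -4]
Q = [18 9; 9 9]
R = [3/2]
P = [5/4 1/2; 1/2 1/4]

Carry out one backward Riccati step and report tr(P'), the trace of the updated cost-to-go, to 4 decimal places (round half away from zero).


BᵀP = [-0.1250 -0.2500]
S = R + BᵀPB = [3/2] + [0.8125] = [2.3125]
BᵀPA = [-0.2500 0.1875]
K = S⁻¹·BᵀPA = [-0.1081 0.0811]
A−BK = [0.1622 0.3784; 0.5676 -0.6757]
AᵀP(A−BK) = [0.2230 0.0203; 0.0203 0.0473]
P' = Q + AᵀP(A−BK) = [18.2230 9.0203; 9.0203 9.0473]
tr(P') = 27.2703

27.2703


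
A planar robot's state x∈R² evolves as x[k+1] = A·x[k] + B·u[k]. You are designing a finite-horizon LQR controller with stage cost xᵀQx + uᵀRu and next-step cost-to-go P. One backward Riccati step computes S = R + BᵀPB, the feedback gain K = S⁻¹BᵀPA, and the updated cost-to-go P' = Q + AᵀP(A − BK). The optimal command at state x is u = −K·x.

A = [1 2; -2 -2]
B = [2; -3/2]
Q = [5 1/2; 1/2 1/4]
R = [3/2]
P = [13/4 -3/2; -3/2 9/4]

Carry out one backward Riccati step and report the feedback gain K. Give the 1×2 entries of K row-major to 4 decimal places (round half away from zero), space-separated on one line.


BᵀP = [8.7500 -6.3750]
S = R + BᵀPB = [3/2] + [27.0625] = [28.5625]
BᵀPA = [21.5000 30.2500]
K = S⁻¹·BᵀPA = [0.7527 1.0591]
A−BK = [-0.5055 -0.1182; -0.8709 -0.4114]
AᵀP(A−BK) = [2.0662 1.7298; 1.7298 1.9628]
P' = Q + AᵀP(A−BK) = [7.0662 2.2298; 2.2298 2.2128]
tr(P') = 9.2790

0.7527 1.0591


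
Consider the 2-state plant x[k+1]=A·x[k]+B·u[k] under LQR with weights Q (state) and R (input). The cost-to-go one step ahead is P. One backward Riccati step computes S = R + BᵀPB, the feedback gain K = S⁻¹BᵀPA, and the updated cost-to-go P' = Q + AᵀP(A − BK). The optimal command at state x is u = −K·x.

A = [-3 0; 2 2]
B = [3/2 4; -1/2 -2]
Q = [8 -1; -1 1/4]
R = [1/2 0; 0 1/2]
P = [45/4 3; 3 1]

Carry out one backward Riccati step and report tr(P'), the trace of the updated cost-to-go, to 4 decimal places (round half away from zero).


9.5763

BᵀP = [15.3750 4.0000; 39.0000 10.0000]
S = R + BᵀPB = [1/2 0; 0 1/2] + [21.0625 53.5000; 53.5000 136.0000] = [21.5625 53.5000; 53.5000 136.5000]
BᵀPA = [-38.1250 8.0000; -97.0000 20.0000]
K = S⁻¹·BᵀPA = [-0.1797 0.2715; -0.6402 0.0401]
A−BK = [-0.1697 -0.5677; 0.6298 2.2160]
AᵀP(A−BK) = [0.3004 0.2414; 0.2414 1.0258]
P' = Q + AᵀP(A−BK) = [8.3004 -0.7586; -0.7586 1.2758]
tr(P') = 9.5763


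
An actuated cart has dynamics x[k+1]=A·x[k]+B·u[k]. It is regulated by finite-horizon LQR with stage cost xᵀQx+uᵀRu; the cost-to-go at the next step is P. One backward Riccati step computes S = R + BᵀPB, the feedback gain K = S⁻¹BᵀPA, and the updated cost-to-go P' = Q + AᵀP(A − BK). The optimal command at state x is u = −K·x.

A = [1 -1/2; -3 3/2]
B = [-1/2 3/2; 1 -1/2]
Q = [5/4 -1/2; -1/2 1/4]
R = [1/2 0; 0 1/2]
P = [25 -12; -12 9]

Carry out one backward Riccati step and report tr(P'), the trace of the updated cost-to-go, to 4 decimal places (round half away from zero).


BᵀP = [-24.5000 15.0000; 43.5000 -22.5000]
S = R + BᵀPB = [1/2 0; 0 1/2] + [27.2500 -44.2500; -44.2500 76.5000] = [27.7500 -44.2500; -44.2500 77.0000]
BᵀPA = [-69.5000 34.7500; 111.0000 -55.5000]
K = S⁻¹·BᵀPA = [-2.4610 1.2305; 0.0273 -0.0136]
A−BK = [-0.2714 0.1357; -0.5254 0.2627]
AᵀP(A−BK) = [3.9321 -1.9661; -1.9661 0.9830]
P' = Q + AᵀP(A−BK) = [5.1821 -2.4661; -2.4661 1.2330]
tr(P') = 6.4152

6.4152


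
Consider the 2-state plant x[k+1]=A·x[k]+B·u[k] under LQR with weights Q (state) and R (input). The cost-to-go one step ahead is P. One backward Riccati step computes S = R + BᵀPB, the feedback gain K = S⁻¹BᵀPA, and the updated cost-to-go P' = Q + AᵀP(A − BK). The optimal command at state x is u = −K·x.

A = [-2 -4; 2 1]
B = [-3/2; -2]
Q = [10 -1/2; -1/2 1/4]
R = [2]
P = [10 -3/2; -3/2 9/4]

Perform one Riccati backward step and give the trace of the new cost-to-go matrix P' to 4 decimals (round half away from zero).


144.5485

BᵀP = [-12.0000 -2.2500]
S = R + BᵀPB = [2] + [22.5000] = [24.5000]
BᵀPA = [19.5000 45.7500]
K = S⁻¹·BᵀPA = [0.7959 1.8673]
A−BK = [-0.8061 -1.1990; 3.5918 4.7347]
AᵀP(A−BK) = [45.4796 63.0867; 63.0867 88.8189]
P' = Q + AᵀP(A−BK) = [55.4796 62.5867; 62.5867 89.0689]
tr(P') = 144.5485


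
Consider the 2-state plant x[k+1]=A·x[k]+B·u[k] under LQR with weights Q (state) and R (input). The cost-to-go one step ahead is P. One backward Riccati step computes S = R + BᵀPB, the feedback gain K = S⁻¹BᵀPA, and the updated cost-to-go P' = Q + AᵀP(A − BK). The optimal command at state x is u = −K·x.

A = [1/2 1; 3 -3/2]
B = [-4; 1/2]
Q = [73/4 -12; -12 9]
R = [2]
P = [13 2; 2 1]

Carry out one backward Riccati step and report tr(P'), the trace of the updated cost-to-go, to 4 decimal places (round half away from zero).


35.5457

BᵀP = [-51.0000 -7.5000]
S = R + BᵀPB = [2] + [200.2500] = [202.2500]
BᵀPA = [-48.0000 -39.7500]
K = S⁻¹·BᵀPA = [-0.2373 -0.1965]
A−BK = [-0.4493 0.2138; 3.1187 -1.4017]
AᵀP(A−BK) = [6.8582 -2.9339; -2.9339 1.4376]
P' = Q + AᵀP(A−BK) = [25.1082 -14.9339; -14.9339 10.4376]
tr(P') = 35.5457


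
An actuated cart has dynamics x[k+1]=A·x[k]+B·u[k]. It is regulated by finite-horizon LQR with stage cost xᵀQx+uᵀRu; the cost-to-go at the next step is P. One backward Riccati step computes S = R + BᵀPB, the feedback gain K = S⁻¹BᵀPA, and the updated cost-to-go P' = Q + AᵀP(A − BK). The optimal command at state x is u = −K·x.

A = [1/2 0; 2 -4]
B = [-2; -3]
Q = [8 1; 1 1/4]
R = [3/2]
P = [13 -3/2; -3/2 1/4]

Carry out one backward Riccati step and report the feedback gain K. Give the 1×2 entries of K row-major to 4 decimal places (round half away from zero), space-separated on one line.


BᵀP = [-21.5000 2.2500]
S = R + BᵀPB = [3/2] + [36.2500] = [37.7500]
BᵀPA = [-6.2500 -9.0000]
K = S⁻¹·BᵀPA = [-0.1656 -0.2384]
A−BK = [0.1689 -0.4768; 1.5033 -4.7152]
AᵀP(A−BK) = [0.2152 -0.4901; -0.4901 1.8543]
P' = Q + AᵀP(A−BK) = [8.2152 0.5099; 0.5099 2.1043]
tr(P') = 10.3195

-0.1656 -0.2384


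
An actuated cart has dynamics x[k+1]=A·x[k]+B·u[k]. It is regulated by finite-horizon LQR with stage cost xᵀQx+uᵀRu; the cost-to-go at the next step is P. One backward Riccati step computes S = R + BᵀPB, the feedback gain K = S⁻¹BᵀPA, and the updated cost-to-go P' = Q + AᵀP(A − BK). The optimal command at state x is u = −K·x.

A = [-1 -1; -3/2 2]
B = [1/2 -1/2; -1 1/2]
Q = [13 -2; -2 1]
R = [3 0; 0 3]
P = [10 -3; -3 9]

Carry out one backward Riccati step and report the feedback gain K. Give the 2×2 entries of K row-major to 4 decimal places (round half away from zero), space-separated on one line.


0.6364 -1.2727 0.3661 0.7273

BᵀP = [8.0000 -10.5000; -6.5000 6.0000]
S = R + BᵀPB = [3 0; 0 3] + [14.5000 -9.2500; -9.2500 6.2500] = [17.5000 -9.2500; -9.2500 9.2500]
BᵀPA = [7.7500 -29.0000; -2.5000 18.5000]
K = S⁻¹·BᵀPA = [0.6364 -1.2727; 0.3661 0.7273]
A−BK = [-1.1351 0.0000; -1.0467 0.3636]
AᵀP(A−BK) = [17.2334 -3.8182; -3.8182 7.6364]
P' = Q + AᵀP(A−BK) = [30.2334 -5.8182; -5.8182 8.6364]
tr(P') = 38.8698


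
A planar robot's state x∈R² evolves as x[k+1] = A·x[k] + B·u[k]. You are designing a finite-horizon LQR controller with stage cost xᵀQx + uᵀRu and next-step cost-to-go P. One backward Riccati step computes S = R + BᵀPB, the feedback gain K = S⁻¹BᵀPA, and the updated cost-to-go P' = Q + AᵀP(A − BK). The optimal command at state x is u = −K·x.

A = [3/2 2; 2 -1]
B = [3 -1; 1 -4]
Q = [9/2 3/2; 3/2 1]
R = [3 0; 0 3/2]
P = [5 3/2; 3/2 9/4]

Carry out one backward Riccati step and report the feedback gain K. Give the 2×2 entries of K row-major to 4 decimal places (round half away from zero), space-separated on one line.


0.3391 0.6959 -0.4174 0.3445

BᵀP = [16.5000 6.7500; -11.0000 -10.5000]
S = R + BᵀPB = [3 0; 0 3/2] + [56.2500 -43.5000; -43.5000 53.0000] = [59.2500 -43.5000; -43.5000 54.5000]
BᵀPA = [38.2500 26.2500; -37.5000 -11.5000]
K = S⁻¹·BᵀPA = [0.3391 0.6959; -0.4174 0.3445]
A−BK = [0.0652 0.2567; -0.0087 -0.3181]
AᵀP(A−BK) = [0.6261 0.5478; 0.5478 1.9431]
P' = Q + AᵀP(A−BK) = [5.1261 2.0478; 2.0478 2.9431]
tr(P') = 8.0691


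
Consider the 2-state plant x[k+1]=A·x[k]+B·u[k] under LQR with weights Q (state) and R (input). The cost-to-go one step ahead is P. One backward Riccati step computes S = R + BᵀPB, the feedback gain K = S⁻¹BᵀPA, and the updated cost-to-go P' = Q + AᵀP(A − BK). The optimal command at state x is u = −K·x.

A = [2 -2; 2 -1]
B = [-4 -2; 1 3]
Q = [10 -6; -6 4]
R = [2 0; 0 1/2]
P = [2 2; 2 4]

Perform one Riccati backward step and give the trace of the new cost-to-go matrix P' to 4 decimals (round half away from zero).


BᵀP = [-6.0000 -4.0000; 2.0000 8.0000]
S = R + BᵀPB = [2 0; 0 1/2] + [20.0000 0.0000; 0.0000 20.0000] = [22.0000 0.0000; 0.0000 20.5000]
BᵀPA = [-20.0000 16.0000; 20.0000 -12.0000]
K = S⁻¹·BᵀPA = [-0.9091 0.7273; 0.9756 -0.5854]
A−BK = [0.3149 -0.2616; -0.0177 0.0288]
AᵀP(A−BK) = [2.3060 -1.7472; -1.7472 1.3392]
P' = Q + AᵀP(A−BK) = [12.3060 -7.7472; -7.7472 5.3392]
tr(P') = 17.6452

17.6452


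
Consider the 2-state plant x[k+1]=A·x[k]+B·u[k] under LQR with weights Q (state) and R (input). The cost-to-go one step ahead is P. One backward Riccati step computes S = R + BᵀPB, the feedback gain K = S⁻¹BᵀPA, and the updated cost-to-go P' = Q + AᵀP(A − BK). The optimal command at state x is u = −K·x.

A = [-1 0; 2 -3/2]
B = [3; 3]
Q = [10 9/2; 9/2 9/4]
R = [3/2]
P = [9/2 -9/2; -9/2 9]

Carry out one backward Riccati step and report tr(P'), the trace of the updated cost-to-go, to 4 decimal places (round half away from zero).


BᵀP = [0.0000 13.5000]
S = R + BᵀPB = [3/2] + [40.5000] = [42.0000]
BᵀPA = [27.0000 -20.2500]
K = S⁻¹·BᵀPA = [0.6429 -0.4821]
A−BK = [-2.9286 1.4464; 0.0714 -0.0536]
AᵀP(A−BK) = [41.1429 -20.7321; -20.7321 10.4866]
P' = Q + AᵀP(A−BK) = [51.1429 -16.2321; -16.2321 12.7366]
tr(P') = 63.8795

63.8795


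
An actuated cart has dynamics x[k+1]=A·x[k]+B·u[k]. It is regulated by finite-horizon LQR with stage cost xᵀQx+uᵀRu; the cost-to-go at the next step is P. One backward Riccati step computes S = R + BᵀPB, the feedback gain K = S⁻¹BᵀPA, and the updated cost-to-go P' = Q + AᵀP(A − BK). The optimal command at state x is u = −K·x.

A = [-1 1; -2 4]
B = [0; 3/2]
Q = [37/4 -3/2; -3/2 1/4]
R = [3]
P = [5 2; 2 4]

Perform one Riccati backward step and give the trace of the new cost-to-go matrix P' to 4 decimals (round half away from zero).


BᵀP = [3.0000 6.0000]
S = R + BᵀPB = [3] + [9.0000] = [12.0000]
BᵀPA = [-15.0000 27.0000]
K = S⁻¹·BᵀPA = [-1.2500 2.2500]
A−BK = [-1.0000 1.0000; -0.1250 0.6250]
AᵀP(A−BK) = [10.2500 -15.2500; -15.2500 24.2500]
P' = Q + AᵀP(A−BK) = [19.5000 -16.7500; -16.7500 24.5000]
tr(P') = 44.0000

44.0000


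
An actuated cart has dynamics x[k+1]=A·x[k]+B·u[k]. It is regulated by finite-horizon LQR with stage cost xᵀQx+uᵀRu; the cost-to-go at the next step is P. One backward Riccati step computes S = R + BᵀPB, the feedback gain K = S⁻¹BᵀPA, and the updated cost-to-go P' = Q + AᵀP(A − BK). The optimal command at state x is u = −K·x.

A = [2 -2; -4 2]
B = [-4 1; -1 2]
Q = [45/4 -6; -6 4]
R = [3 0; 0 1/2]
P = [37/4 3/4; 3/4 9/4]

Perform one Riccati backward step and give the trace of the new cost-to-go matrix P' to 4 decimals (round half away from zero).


BᵀP = [-37.7500 -5.2500; 10.7500 5.2500]
S = R + BᵀPB = [3 0; 0 1/2] + [156.2500 -48.2500; -48.2500 21.2500] = [159.2500 -48.2500; -48.2500 21.7500]
BᵀPA = [-54.5000 65.0000; 0.5000 -11.0000]
K = S⁻¹·BᵀPA = [-1.0226 0.7775; -2.2455 1.2192]
A−BK = [0.1552 -0.1090; -0.5316 0.3392]
AᵀP(A−BK) = [6.3930 -4.2334; -4.2334 2.8702]
P' = Q + AᵀP(A−BK) = [17.6430 -10.2334; -10.2334 6.8702]
tr(P') = 24.5132

24.5132


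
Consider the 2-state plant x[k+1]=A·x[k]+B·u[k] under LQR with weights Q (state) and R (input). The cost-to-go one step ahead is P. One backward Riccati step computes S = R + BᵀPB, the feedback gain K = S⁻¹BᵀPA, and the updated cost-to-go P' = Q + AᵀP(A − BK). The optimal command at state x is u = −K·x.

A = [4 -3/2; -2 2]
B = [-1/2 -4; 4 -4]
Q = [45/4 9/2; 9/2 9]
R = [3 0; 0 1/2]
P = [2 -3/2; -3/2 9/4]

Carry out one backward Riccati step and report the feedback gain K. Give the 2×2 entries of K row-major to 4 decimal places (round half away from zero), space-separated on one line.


-1.2267 0.7170 -0.7558 0.2384

BᵀP = [-7.0000 9.7500; -2.0000 -3.0000]
S = R + BᵀPB = [3 0; 0 1/2] + [42.5000 -11.0000; -11.0000 20.0000] = [45.5000 -11.0000; -11.0000 20.5000]
BᵀPA = [-47.5000 30.0000; -2.0000 -3.0000]
K = S⁻¹·BᵀPA = [-1.2267 0.7170; -0.7558 0.2384]
A−BK = [0.3636 -0.1880; -0.1164 0.0856]
AᵀP(A−BK) = [5.2216 -2.9672; -2.9672 1.7060]
P' = Q + AᵀP(A−BK) = [16.4716 1.5328; 1.5328 10.7060]
tr(P') = 27.1776


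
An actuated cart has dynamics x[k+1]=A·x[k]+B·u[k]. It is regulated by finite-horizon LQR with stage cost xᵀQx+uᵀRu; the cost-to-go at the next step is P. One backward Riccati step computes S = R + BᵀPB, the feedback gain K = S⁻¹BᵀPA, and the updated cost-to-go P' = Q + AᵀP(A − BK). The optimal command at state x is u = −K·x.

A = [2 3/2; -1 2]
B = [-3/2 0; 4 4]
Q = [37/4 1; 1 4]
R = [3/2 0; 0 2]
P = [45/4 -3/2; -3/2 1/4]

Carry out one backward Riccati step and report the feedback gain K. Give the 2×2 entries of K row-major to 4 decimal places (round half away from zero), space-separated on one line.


-1.0091 -0.6125 0.0197 0.1604

BᵀP = [-22.8750 3.2500; -6.0000 1.0000]
S = R + BᵀPB = [3/2 0; 0 2] + [47.3125 13.0000; 13.0000 4.0000] = [48.8125 13.0000; 13.0000 6.0000]
BᵀPA = [-49.0000 -27.8125; -13.0000 -7.0000]
K = S⁻¹·BᵀPA = [-1.0091 -0.6125; 0.0197 0.1604]
A−BK = [0.4864 0.5812; 2.9576 3.8083]
AᵀP(A−BK) = [2.0608 1.5727; 1.5727 1.4001]
P' = Q + AᵀP(A−BK) = [11.3108 2.5727; 2.5727 5.4001]
tr(P') = 16.7109


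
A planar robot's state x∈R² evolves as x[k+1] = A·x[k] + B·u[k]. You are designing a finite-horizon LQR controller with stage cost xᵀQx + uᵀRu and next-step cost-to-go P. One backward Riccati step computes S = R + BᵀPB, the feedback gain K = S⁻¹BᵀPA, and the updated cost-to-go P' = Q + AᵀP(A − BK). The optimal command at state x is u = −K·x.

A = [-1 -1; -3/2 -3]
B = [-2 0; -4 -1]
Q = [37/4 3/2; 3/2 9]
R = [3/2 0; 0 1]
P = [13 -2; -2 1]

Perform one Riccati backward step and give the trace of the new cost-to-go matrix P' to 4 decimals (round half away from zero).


19.5950

BᵀP = [-18.0000 0.0000; 2.0000 -1.0000]
S = R + BᵀPB = [3/2 0; 0 1] + [36.0000 0.0000; 0.0000 1.0000] = [37.5000 0.0000; 0.0000 2.0000]
BᵀPA = [18.0000 18.0000; -0.5000 1.0000]
K = S⁻¹·BᵀPA = [0.4800 0.4800; -0.2500 0.5000]
A−BK = [-0.0400 -0.0400; 0.1700 -0.5800]
AᵀP(A−BK) = [0.4850 0.1100; 0.1100 0.8600]
P' = Q + AᵀP(A−BK) = [9.7350 1.6100; 1.6100 9.8600]
tr(P') = 19.5950


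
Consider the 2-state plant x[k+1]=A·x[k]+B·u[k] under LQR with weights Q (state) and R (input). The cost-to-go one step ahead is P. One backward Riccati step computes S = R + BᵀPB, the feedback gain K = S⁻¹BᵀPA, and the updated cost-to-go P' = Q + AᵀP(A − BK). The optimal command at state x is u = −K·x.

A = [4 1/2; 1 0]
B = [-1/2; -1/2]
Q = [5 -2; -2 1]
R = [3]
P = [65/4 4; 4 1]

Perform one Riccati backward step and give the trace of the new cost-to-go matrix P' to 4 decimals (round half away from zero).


101.7601

BᵀP = [-10.1250 -2.5000]
S = R + BᵀPB = [3] + [6.3125] = [9.3125]
BᵀPA = [-43.0000 -5.0625]
K = S⁻¹·BᵀPA = [-4.6174 -0.5436]
A−BK = [1.6913 0.2282; -1.3087 -0.2718]
AᵀP(A−BK) = [94.4497 11.1242; 11.1242 1.3104]
P' = Q + AᵀP(A−BK) = [99.4497 9.1242; 9.1242 2.3104]
tr(P') = 101.7601


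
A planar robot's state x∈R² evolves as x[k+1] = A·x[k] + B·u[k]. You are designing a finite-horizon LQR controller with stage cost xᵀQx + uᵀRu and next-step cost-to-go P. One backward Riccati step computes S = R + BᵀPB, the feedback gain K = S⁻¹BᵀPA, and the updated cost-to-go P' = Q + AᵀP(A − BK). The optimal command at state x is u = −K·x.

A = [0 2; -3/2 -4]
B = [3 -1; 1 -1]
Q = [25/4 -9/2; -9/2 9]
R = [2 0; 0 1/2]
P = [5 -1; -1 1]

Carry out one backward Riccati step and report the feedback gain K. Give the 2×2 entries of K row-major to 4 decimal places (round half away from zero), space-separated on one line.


0.3000 1.4667 0.8000 2.1333

BᵀP = [14.0000 -2.0000; -4.0000 0.0000]
S = R + BᵀPB = [2 0; 0 1/2] + [40.0000 -12.0000; -12.0000 4.0000] = [42.0000 -12.0000; -12.0000 4.5000]
BᵀPA = [3.0000 36.0000; 0.0000 -8.0000]
K = S⁻¹·BᵀPA = [0.3000 1.4667; 0.8000 2.1333]
A−BK = [-0.1000 -0.2667; -1.0000 -3.3333]
AᵀP(A−BK) = [1.3500 4.6000; 4.6000 16.2667]
P' = Q + AᵀP(A−BK) = [7.6000 0.1000; 0.1000 25.2667]
tr(P') = 32.8667


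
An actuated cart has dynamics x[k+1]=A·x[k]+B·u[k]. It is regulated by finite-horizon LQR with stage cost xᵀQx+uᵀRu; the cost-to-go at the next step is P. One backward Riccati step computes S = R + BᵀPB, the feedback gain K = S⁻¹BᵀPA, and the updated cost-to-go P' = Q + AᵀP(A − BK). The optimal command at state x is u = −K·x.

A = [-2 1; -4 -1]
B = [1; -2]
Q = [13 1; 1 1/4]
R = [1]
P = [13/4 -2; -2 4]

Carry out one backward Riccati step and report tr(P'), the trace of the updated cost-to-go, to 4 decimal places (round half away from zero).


BᵀP = [7.2500 -10.0000]
S = R + BᵀPB = [1] + [27.2500] = [28.2500]
BᵀPA = [25.5000 17.2500]
K = S⁻¹·BᵀPA = [0.9027 0.6106]
A−BK = [-2.9027 0.3894; -2.1947 0.2212]
AᵀP(A−BK) = [21.9823 -2.0708; -2.0708 0.7168]
P' = Q + AᵀP(A−BK) = [34.9823 -1.0708; -1.0708 0.9668]
tr(P') = 35.9491

35.9491


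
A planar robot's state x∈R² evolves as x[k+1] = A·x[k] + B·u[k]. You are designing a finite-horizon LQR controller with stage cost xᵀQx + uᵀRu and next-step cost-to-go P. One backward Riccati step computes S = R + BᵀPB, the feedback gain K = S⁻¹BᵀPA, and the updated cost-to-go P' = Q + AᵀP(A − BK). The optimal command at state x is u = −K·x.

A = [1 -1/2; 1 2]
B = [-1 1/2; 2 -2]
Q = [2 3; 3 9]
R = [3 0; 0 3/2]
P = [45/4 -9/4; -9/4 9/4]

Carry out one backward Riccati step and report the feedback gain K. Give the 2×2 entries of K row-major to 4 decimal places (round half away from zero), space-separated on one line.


BᵀP = [-15.7500 6.7500; 10.1250 -5.6250]
S = R + BᵀPB = [3 0; 0 3/2] + [29.2500 -21.3750; -21.3750 16.3125] = [32.2500 -21.3750; -21.3750 17.8125]
BᵀPA = [-9.0000 21.3750; 4.5000 -16.3125]
K = S⁻¹·BᵀPA = [-0.5455 0.2727; -0.4019 -0.5885]
A−BK = [0.6555 0.0670; 1.2871 0.2775]
AᵀP(A−BK) = [5.8995 0.6029; 0.6029 0.8828]
P' = Q + AᵀP(A−BK) = [7.8995 3.6029; 3.6029 9.8828]
tr(P') = 17.7823

-0.5455 0.2727 -0.4019 -0.5885


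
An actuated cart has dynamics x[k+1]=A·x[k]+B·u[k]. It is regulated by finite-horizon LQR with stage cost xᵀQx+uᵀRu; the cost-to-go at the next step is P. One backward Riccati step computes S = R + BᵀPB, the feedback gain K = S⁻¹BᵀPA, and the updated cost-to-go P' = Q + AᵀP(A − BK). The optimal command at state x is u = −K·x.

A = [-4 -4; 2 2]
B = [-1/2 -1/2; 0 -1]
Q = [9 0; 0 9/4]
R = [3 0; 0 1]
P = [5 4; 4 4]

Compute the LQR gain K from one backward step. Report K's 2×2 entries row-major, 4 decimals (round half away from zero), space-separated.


BᵀP = [-2.5000 -2.0000; -6.5000 -6.0000]
S = R + BᵀPB = [3 0; 0 1] + [1.2500 3.2500; 3.2500 9.2500] = [4.2500 3.2500; 3.2500 10.2500]
BᵀPA = [6.0000 6.0000; 14.0000 14.0000]
K = S⁻¹·BᵀPA = [0.4848 0.4848; 1.2121 1.2121]
A−BK = [-3.1515 -3.1515; 3.2121 3.2121]
AᵀP(A−BK) = [12.1212 12.1212; 12.1212 12.1212]
P' = Q + AᵀP(A−BK) = [21.1212 12.1212; 12.1212 14.3712]
tr(P') = 35.4924

0.4848 0.4848 1.2121 1.2121


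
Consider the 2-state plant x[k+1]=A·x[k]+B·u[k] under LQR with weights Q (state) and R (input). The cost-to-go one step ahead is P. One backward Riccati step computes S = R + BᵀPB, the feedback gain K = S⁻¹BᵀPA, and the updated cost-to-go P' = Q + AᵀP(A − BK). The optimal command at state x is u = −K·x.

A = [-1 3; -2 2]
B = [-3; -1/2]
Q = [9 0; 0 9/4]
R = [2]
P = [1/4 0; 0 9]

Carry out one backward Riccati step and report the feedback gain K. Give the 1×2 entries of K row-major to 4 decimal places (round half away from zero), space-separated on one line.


1.5000 -1.7308

BᵀP = [-0.7500 -4.5000]
S = R + BᵀPB = [2] + [4.5000] = [6.5000]
BᵀPA = [9.7500 -11.2500]
K = S⁻¹·BᵀPA = [1.5000 -1.7308]
A−BK = [3.5000 -2.1923; -1.2500 1.1346]
AᵀP(A−BK) = [21.6250 -19.8750; -19.8750 18.7788]
P' = Q + AᵀP(A−BK) = [30.6250 -19.8750; -19.8750 21.0288]
tr(P') = 51.6538


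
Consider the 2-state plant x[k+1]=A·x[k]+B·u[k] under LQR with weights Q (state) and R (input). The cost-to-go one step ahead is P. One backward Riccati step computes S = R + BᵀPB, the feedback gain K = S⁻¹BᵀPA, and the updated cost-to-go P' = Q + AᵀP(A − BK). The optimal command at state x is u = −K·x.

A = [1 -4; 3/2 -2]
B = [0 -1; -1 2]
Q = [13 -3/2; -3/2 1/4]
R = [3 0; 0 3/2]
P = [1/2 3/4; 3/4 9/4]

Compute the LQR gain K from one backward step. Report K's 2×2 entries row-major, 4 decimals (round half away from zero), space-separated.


BᵀP = [-0.7500 -2.2500; 1.0000 3.7500]
S = R + BᵀPB = [3 0; 0 3/2] + [2.2500 -3.7500; -3.7500 6.5000] = [5.2500 -3.7500; -3.7500 8.0000]
BᵀPA = [-4.1250 7.5000; 6.6250 -11.5000]
K = S⁻¹·BᵀPA = [-0.2919 0.6040; 0.6913 -1.1544]
A−BK = [1.6913 -5.1544; -0.1745 0.9128]
AᵀP(A−BK) = [2.0285 -4.6107; -4.6107 11.1946]
P' = Q + AᵀP(A−BK) = [15.0285 -6.1107; -6.1107 11.4446]
tr(P') = 26.4732

-0.2919 0.6040 0.6913 -1.1544


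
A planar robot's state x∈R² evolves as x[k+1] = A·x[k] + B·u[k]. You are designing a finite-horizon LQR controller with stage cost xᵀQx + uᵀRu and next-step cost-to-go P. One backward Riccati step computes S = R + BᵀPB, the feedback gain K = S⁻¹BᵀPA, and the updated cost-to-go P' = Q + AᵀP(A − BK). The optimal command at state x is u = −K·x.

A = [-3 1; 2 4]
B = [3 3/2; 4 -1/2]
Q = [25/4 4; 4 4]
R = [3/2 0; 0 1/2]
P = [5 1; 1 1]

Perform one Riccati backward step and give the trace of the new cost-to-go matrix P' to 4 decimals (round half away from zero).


14.1070

BᵀP = [19.0000 7.0000; 7.0000 1.0000]
S = R + BᵀPB = [3/2 0; 0 1/2] + [85.0000 25.0000; 25.0000 10.0000] = [86.5000 25.0000; 25.0000 10.5000]
BᵀPA = [-43.0000 47.0000; -19.0000 11.0000]
K = S⁻¹·BᵀPA = [0.0830 0.7714; -2.0071 -0.7891]
A−BK = [-0.2383 -0.1306; 0.6646 0.5199]
AᵀP(A−BK) = [2.4334 1.1783; 1.1783 1.4237]
P' = Q + AᵀP(A−BK) = [8.6834 5.1783; 5.1783 5.4237]
tr(P') = 14.1070


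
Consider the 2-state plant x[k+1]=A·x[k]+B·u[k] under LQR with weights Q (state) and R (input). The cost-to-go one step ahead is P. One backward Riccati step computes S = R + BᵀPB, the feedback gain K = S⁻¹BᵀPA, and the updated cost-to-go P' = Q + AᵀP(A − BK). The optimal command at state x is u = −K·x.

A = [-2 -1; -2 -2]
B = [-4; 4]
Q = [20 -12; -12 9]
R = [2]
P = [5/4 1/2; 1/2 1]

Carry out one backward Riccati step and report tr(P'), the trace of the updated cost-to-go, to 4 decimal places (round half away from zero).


BᵀP = [-3.0000 2.0000]
S = R + BᵀPB = [2] + [20.0000] = [22.0000]
BᵀPA = [2.0000 -1.0000]
K = S⁻¹·BᵀPA = [0.0909 -0.0455]
A−BK = [-1.6364 -1.1818; -2.3636 -1.8182]
AᵀP(A−BK) = [12.8182 9.5909; 9.5909 7.2045]
P' = Q + AᵀP(A−BK) = [32.8182 -2.4091; -2.4091 16.2045]
tr(P') = 49.0227

49.0227


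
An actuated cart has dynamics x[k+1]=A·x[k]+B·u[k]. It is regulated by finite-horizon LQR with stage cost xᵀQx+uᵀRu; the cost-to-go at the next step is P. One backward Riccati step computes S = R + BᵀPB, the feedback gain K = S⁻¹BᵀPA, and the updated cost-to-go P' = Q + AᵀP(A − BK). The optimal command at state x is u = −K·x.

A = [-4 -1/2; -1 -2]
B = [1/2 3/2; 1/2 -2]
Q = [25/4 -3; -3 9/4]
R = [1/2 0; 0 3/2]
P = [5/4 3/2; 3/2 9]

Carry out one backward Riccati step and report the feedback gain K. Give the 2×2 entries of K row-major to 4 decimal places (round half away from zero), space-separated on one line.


-3.4397 -1.6556 -0.2802 0.5778

BᵀP = [1.3750 5.2500; -1.1250 -15.7500]
S = R + BᵀPB = [1/2 0; 0 3/2] + [3.3125 -8.4375; -8.4375 29.8125] = [3.8125 -8.4375; -8.4375 31.3125]
BᵀPA = [-10.7500 -11.1875; 20.2500 32.0625]
K = S⁻¹·BᵀPA = [-3.4397 -1.6556; -0.2802 0.5778]
A−BK = [-1.8599 -0.5389; 0.1595 -0.0165]
AᵀP(A−BK) = [9.6965 3.7510; 3.7510 2.2636]
P' = Q + AᵀP(A−BK) = [15.9465 0.7510; 0.7510 4.5136]
tr(P') = 20.4601


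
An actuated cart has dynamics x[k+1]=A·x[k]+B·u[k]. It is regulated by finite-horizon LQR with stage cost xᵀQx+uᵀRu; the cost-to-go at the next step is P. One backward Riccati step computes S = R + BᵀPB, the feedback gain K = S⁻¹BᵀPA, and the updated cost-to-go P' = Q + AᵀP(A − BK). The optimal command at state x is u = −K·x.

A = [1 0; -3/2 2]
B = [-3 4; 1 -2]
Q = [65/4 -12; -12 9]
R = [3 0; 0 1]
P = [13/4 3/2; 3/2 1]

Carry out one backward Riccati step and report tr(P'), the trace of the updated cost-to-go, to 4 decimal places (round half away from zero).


BᵀP = [-8.2500 -3.5000; 10.0000 4.0000]
S = R + BᵀPB = [3 0; 0 1] + [21.2500 -26.0000; -26.0000 32.0000] = [24.2500 -26.0000; -26.0000 33.0000]
BᵀPA = [-3.0000 -7.0000; 4.0000 8.0000]
K = S⁻¹·BᵀPA = [0.0402 -0.1851; 0.1529 0.0966]
A−BK = [0.5091 -0.9416; -1.2344 2.3783]
AᵀP(A−BK) = [0.5091 -0.9416; -0.9416 1.9316]
P' = Q + AᵀP(A−BK) = [16.7591 -12.9416; -12.9416 10.9316]
tr(P') = 27.6906

27.6906


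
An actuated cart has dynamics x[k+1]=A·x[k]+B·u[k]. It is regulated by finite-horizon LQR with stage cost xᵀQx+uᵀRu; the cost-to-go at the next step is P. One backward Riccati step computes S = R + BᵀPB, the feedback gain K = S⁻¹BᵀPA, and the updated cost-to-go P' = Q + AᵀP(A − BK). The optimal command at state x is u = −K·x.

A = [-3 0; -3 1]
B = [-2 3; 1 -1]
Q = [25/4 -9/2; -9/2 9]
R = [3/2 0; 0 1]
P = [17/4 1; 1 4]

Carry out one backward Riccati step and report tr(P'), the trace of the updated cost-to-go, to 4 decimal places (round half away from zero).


BᵀP = [-7.5000 2.0000; 11.7500 -1.0000]
S = R + BᵀPB = [3/2 0; 0 1] + [17.0000 -24.5000; -24.5000 36.2500] = [18.5000 -24.5000; -24.5000 37.2500]
BᵀPA = [16.5000 2.0000; -32.2500 -1.0000]
K = S⁻¹·BᵀPA = [-1.9747 0.5626; -2.1646 0.3432]
A−BK = [-0.4557 0.0956; -3.1899 0.7806]
AᵀP(A−BK) = [55.0253 -13.2152; -13.2152 3.2180]
P' = Q + AᵀP(A−BK) = [61.2753 -17.7152; -17.7152 12.2180]
tr(P') = 73.4933

73.4933


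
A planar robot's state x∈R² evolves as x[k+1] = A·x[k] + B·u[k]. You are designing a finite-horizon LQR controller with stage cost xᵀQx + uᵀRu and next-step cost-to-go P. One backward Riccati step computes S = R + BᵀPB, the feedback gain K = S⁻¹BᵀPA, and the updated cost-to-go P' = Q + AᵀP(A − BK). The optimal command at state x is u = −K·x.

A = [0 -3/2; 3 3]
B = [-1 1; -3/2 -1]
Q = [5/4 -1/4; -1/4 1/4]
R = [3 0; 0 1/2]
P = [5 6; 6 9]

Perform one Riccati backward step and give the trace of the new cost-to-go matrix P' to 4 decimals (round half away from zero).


BᵀP = [-14.0000 -19.5000; -1.0000 -3.0000]
S = R + BᵀPB = [3 0; 0 1/2] + [43.2500 5.5000; 5.5000 2.0000] = [46.2500 5.5000; 5.5000 2.5000]
BᵀPA = [-58.5000 -37.5000; -9.0000 -7.5000]
K = S⁻¹·BᵀPA = [-1.1332 -0.6149; -1.1069 -1.6471]
A−BK = [-0.0264 -0.4678; 0.1933 0.4305]
AᵀP(A−BK) = [4.7438 3.2020; 3.2020 2.8364]
P' = Q + AᵀP(A−BK) = [5.9938 2.9520; 2.9520 3.0864]
tr(P') = 9.0802

9.0802


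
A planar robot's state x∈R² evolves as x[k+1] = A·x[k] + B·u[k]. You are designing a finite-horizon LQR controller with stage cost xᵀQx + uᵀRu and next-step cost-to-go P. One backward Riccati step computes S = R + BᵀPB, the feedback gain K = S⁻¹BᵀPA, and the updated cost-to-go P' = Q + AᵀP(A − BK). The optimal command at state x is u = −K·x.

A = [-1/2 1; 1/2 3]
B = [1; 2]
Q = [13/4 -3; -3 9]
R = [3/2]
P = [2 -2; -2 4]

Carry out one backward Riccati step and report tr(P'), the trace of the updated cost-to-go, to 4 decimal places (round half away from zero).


BᵀP = [-2.0000 6.0000]
S = R + BᵀPB = [3/2] + [10.0000] = [11.5000]
BᵀPA = [4.0000 16.0000]
K = S⁻¹·BᵀPA = [0.3478 1.3913]
A−BK = [-0.8478 -0.3913; -0.1957 0.2174]
AᵀP(A−BK) = [1.1087 1.4348; 1.4348 3.7391]
P' = Q + AᵀP(A−BK) = [4.3587 -1.5652; -1.5652 12.7391]
tr(P') = 17.0978

17.0978


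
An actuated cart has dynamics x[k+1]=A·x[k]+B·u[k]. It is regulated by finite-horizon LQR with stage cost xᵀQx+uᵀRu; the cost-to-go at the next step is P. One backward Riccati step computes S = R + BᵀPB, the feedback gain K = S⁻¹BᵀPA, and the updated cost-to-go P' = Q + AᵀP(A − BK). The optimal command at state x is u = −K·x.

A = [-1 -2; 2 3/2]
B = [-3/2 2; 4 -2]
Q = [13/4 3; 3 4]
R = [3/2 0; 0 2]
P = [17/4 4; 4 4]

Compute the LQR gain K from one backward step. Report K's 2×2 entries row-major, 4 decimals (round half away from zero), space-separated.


0.3814 -0.1674 -0.0713 -0.3752

BᵀP = [9.6250 10.0000; 0.5000 0.0000]
S = R + BᵀPB = [3/2 0; 0 2] + [25.5625 -0.7500; -0.7500 1.0000] = [27.0625 -0.7500; -0.7500 3.0000]
BᵀPA = [10.3750 -4.2500; -0.5000 -1.0000]
K = S⁻¹·BᵀPA = [0.3814 -0.1674; -0.0713 -0.3752]
A−BK = [-0.2853 -1.5008; 0.3318 1.4194]
AᵀP(A−BK) = [0.2574 0.0496; 0.0496 0.9132]
P' = Q + AᵀP(A−BK) = [3.5074 3.0496; 3.0496 4.9132]
tr(P') = 8.4205


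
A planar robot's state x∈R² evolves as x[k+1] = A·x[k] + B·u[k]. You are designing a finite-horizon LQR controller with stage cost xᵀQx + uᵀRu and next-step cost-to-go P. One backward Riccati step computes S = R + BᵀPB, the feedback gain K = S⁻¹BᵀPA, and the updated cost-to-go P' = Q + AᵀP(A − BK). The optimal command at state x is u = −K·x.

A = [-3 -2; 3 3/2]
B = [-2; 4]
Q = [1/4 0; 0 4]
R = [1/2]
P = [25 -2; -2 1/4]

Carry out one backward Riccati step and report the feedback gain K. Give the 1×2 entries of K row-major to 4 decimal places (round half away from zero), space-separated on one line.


BᵀP = [-58.0000 5.0000]
S = R + BᵀPB = [1/2] + [136.0000] = [136.5000]
BᵀPA = [189.0000 123.5000]
K = S⁻¹·BᵀPA = [1.3846 0.9048]
A−BK = [-0.2308 -0.1905; -2.5385 -2.1190]
AᵀP(A−BK) = [1.5577 1.1250; 1.1250 0.8244]
P' = Q + AᵀP(A−BK) = [1.8077 1.1250; 1.1250 4.8244]
tr(P') = 6.6321

1.3846 0.9048


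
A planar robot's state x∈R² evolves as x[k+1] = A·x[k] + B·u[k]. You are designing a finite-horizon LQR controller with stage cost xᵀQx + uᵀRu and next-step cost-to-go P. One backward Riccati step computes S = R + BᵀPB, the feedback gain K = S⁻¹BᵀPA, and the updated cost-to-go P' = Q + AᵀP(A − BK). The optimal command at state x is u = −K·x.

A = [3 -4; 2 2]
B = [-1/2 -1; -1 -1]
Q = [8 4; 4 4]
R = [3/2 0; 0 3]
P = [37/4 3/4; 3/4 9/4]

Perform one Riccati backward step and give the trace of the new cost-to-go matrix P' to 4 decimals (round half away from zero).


100.7500

BᵀP = [-5.3750 -2.6250; -10.0000 -3.0000]
S = R + BᵀPB = [3/2 0; 0 3] + [5.3125 8.0000; 8.0000 13.0000] = [6.8125 8.0000; 8.0000 16.0000]
BᵀPA = [-21.3750 16.2500; -36.0000 34.0000]
K = S⁻¹·BᵀPA = [-1.2000 -0.2667; -1.6500 2.2583]
A−BK = [0.7500 -1.8750; -0.8500 3.9917]
AᵀP(A−BK) = [16.2000 -27.9000; -27.9000 72.5500]
P' = Q + AᵀP(A−BK) = [24.2000 -23.9000; -23.9000 76.5500]
tr(P') = 100.7500


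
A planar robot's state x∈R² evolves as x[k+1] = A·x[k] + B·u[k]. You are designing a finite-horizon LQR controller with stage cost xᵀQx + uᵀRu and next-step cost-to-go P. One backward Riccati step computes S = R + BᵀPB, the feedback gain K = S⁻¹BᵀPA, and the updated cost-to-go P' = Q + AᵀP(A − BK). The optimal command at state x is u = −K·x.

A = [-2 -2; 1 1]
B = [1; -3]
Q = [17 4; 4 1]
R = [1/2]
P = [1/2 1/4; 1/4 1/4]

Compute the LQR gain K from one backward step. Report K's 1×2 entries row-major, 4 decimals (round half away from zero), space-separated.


0.0000 0.0000

BᵀP = [-0.2500 -0.5000]
S = R + BᵀPB = [1/2] + [1.2500] = [1.7500]
BᵀPA = [0.0000 0.0000]
K = S⁻¹·BᵀPA = [0.0000 0.0000]
A−BK = [-2.0000 -2.0000; 1.0000 1.0000]
AᵀP(A−BK) = [1.2500 1.2500; 1.2500 1.2500]
P' = Q + AᵀP(A−BK) = [18.2500 5.2500; 5.2500 2.2500]
tr(P') = 20.5000


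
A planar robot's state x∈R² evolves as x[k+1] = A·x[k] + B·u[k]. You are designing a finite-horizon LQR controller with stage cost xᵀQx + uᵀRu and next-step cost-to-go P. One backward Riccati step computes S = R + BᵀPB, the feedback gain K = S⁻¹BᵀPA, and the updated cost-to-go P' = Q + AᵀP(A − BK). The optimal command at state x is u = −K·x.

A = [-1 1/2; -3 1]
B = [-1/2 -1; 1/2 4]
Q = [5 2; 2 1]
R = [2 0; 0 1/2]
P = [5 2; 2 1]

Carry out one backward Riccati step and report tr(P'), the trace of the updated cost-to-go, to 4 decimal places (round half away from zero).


17.0023

BᵀP = [-1.5000 -0.5000; 3.0000 2.0000]
S = R + BᵀPB = [2 0; 0 1/2] + [0.5000 -0.5000; -0.5000 5.0000] = [2.5000 -0.5000; -0.5000 5.5000]
BᵀPA = [3.0000 -1.2500; -9.0000 3.5000]
K = S⁻¹·BᵀPA = [0.8889 -0.3796; -1.5556 0.6019]
A−BK = [-2.1111 0.9120; 2.7778 -1.2176]
AᵀP(A−BK) = [9.3333 -3.9444; -3.9444 1.6690]
P' = Q + AᵀP(A−BK) = [14.3333 -1.9444; -1.9444 2.6690]
tr(P') = 17.0023


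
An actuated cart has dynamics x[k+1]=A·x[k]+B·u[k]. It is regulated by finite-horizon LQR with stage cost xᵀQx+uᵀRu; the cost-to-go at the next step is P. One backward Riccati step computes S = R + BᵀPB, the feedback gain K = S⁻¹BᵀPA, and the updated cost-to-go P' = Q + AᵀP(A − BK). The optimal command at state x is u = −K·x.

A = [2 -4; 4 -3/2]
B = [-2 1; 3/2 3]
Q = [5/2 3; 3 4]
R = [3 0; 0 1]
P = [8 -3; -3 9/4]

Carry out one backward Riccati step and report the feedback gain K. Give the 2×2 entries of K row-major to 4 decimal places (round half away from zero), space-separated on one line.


BᵀP = [-20.5000 9.3750; -1.0000 3.7500]
S = R + BᵀPB = [3 0; 0 1] + [55.0625 7.6250; 7.6250 10.2500] = [58.0625 7.6250; 7.6250 11.2500]
BᵀPA = [-3.5000 67.9375; 13.0000 -1.6250]
K = S⁻¹·BᵀPA = [-0.2327 1.3052; 1.3133 -1.0291]
A−BK = [0.2212 -0.3605; 0.4092 -0.3705]
AᵀP(A−BK) = [2.1124 -2.5535; -2.5535 6.7168]
P' = Q + AᵀP(A−BK) = [4.6124 0.4465; 0.4465 10.7168]
tr(P') = 15.3292

-0.2327 1.3052 1.3133 -1.0291


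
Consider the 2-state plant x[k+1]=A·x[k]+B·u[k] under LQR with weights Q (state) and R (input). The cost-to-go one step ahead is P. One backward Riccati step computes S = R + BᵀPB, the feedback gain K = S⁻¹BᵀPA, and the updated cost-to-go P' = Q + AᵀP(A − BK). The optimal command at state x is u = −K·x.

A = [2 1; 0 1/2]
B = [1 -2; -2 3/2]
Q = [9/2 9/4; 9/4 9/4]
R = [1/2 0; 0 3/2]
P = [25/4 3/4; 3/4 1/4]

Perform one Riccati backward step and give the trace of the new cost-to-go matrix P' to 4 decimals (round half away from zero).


9.4709

BᵀP = [4.7500 0.2500; -11.3750 -1.1250]
S = R + BᵀPB = [1/2 0; 0 3/2] + [4.2500 -9.1250; -9.1250 21.0625] = [4.7500 -9.1250; -9.1250 22.5625]
BᵀPA = [9.5000 4.8750; -22.7500 -11.9375]
K = S⁻¹·BᵀPA = [0.2824 0.0444; -0.8941 -0.5111]
A−BK = [-0.0706 -0.0667; 1.9059 1.3556]
AᵀP(A−BK) = [1.9765 1.2000; 1.2000 0.7444]
P' = Q + AᵀP(A−BK) = [6.4765 3.4500; 3.4500 2.9944]
tr(P') = 9.4709


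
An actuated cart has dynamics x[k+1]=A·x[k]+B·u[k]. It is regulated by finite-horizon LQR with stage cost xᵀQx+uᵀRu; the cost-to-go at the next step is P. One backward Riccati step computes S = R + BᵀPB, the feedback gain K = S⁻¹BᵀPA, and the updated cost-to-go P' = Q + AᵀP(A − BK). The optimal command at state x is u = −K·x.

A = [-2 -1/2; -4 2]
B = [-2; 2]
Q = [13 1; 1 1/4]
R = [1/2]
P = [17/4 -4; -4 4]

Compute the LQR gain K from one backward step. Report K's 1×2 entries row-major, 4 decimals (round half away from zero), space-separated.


-0.4733 0.6145

BᵀP = [-16.5000 16.0000]
S = R + BᵀPB = [1/2] + [65.0000] = [65.5000]
BᵀPA = [-31.0000 40.2500]
K = S⁻¹·BᵀPA = [-0.4733 0.6145]
A−BK = [-2.9466 0.7290; -3.0534 0.7710]
AᵀP(A−BK) = [2.3282 -0.7004; -0.7004 0.3287]
P' = Q + AᵀP(A−BK) = [15.3282 0.2996; 0.2996 0.5787]
tr(P') = 15.9070


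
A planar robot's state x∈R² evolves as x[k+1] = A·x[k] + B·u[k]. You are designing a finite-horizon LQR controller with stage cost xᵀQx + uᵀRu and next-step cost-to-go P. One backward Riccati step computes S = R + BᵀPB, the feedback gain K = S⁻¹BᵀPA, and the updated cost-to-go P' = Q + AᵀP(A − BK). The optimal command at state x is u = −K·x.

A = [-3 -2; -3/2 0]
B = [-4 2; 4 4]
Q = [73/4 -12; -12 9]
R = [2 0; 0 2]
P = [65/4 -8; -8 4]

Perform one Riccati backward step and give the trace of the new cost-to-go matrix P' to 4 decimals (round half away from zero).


28.2024

BᵀP = [-97.0000 48.0000; 0.5000 0.0000]
S = R + BᵀPB = [2 0; 0 2] + [580.0000 -2.0000; -2.0000 1.0000] = [582.0000 -2.0000; -2.0000 3.0000]
BᵀPA = [219.0000 194.0000; -1.5000 -1.0000]
K = S⁻¹·BᵀPA = [0.3754 0.3330; -0.2497 -0.1114]
A−BK = [-0.9989 -0.4455; -2.0029 -0.8863]
AᵀP(A−BK) = [0.6561 0.4168; 0.4168 0.2962]
P' = Q + AᵀP(A−BK) = [18.9061 -11.5832; -11.5832 9.2962]
tr(P') = 28.2024
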